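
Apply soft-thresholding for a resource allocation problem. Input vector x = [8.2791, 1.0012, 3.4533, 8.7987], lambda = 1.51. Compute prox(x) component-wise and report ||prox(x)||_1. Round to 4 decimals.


Soft-thresholding with lambda = 1.51:
prox(8.2791) = sign(8.2791)*max(|8.2791| - 1.51, 0) = 6.7691
prox(1.0012) = sign(1.0012)*max(|1.0012| - 1.51, 0) = 0.0
prox(3.4533) = sign(3.4533)*max(|3.4533| - 1.51, 0) = 1.9433
prox(8.7987) = sign(8.7987)*max(|8.7987| - 1.51, 0) = 7.2887
prox(x) = [6.7691, 0.0, 1.9433, 7.2887]
||prox(x)||_1 = 6.7691 + 0.0 + 1.9433 + 7.2887 = 16.0011


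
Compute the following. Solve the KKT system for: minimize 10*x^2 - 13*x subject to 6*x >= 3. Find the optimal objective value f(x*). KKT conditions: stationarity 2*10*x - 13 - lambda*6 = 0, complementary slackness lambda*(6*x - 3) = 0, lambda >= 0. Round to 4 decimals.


Step 1: Try lambda = 0 (constraint inactive).
Stationarity: 2*10*x - 13 = 0
x* = 13/(2*10) = 0.65
Check constraint: 6*0.65 = 3.9 >= 3 -- satisfied.
Step 2: Compute optimal value.
f(x*) = 10*0.65^2 - 13*0.65 = -4.225


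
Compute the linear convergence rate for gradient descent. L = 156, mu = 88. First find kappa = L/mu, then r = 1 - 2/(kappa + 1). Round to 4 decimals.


Step 1: Compute the condition number.
kappa = L/mu = 156/88 = 1.7727
Step 2: Compute the convergence rate.
r = 1 - 2/(kappa + 1) = 1 - 2*mu/(L + mu) = (L - mu)/(L + mu) = 68/244 = 0.2787


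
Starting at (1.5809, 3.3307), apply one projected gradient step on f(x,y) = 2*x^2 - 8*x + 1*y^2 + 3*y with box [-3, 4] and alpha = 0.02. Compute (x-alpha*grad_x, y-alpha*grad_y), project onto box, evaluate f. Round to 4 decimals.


Step 1: Compute gradient at (1.5809, 3.3307).
grad_x = 2*2*1.5809 - 8 = -1.6764
grad_y = 2*1*3.3307 + 3 = 9.6614
Step 2: Gradient step.
x_raw = 1.5809 - 0.02*-1.6764 = 1.6144
y_raw = 3.3307 - 0.02*9.6614 = 3.1375
Step 3: Project onto [-3, 4].
x_proj = clip(1.6144) = 1.6144
y_proj = clip(3.1375) = 3.1375
Step 4: Evaluate f.
f(1.6144, 3.1375) = 11.5535


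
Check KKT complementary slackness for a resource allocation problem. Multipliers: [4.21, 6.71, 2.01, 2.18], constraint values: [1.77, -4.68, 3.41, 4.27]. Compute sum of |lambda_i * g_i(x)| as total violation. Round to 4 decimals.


KKT complementary slackness check:
lambda_1 * g_1 = 4.21 * 1.77 = 7.4517
lambda_2 * g_2 = 6.71 * -4.68 = -31.4028
lambda_3 * g_3 = 2.01 * 3.41 = 6.8541
lambda_4 * g_4 = 2.18 * 4.27 = 9.3086
Total violation = 7.4517 + 31.4028 + 6.8541 + 9.3086 = 55.0172


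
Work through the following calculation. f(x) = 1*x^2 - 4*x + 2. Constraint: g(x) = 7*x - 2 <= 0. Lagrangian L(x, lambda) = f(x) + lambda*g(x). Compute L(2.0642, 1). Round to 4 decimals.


Step 1: Evaluate f(x).
f(2.0642) = 1*2.0642^2 - 4*2.0642 + 2 = -1.9959
Step 2: Evaluate g(x).
g(2.0642) = 7*2.0642 - 2 = 12.4494
Step 3: Compute Lagrangian.
L = -1.9959 + 1*12.4494 = 10.4535


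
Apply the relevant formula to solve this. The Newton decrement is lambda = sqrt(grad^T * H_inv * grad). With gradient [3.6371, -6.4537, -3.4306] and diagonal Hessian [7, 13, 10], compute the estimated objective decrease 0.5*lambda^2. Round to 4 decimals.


Step 1: H is diagonal, so H^(-1) * g = [0.5196, -0.4964, -0.3431].
Step 2: g^T H^(-1) g = sum_i g_i^2 / H_ii
  = (3.6371)^2/7 + (-6.4537)^2/13 + (-3.4306)^2/10
  = 1.8898 + 3.2039 + 1.1769 = 6.2706
Step 3: Objective decrease = 0.5 * g^T H^(-1) g = 3.1353


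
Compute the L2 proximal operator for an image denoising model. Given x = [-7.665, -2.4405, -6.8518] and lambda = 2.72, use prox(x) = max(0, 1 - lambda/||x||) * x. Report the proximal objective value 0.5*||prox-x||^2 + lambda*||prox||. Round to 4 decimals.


Step 1: Compute ||x||.
||x|| = 10.5667
Step 2: Compute scaling factor.
scale = max(0, 1 - 2.72/10.5667) = 0.7426
Step 3: prox(x) = [-5.6919, -1.8123, -5.0881]
||prox(x)|| = 7.8467
Step 4: Proximal objective.
0.5*||prox-x||^2 = 3.6992
lambda*||prox|| = 21.343
Total = 25.0423


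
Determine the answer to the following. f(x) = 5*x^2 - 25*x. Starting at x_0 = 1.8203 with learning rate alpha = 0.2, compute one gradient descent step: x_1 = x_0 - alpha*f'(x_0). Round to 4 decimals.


We compute the gradient at x_0 and apply the update.
f'(x) = 10*x - 25
f'(1.8203) = 10*1.8203 - 25 = -6.797
x_1 = 1.8203 - 0.2*-6.797 = 3.1797


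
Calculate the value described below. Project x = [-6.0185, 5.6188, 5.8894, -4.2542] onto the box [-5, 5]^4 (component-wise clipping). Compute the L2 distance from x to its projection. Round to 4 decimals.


Project each component onto [-5, 5].
clip(-6.0185) = -5.0, clip(5.6188) = 5.0, clip(5.8894) = 5.0, clip(-4.2542) = -4.2542
Projection = [-5.0, 5.0, 5.0, -4.2542]
Squared diffs: [1.0373, 0.3829, 0.791, 0.0]
Distance = sqrt(2.2112) = 1.487


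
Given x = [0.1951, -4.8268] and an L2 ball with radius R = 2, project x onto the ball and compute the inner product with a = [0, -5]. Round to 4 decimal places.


Step 1: Compute ||x|| (intermediates to 6 decimals).
||x|| = sqrt(0.1951^2 + (-4.8268)^2) = 4.830741
Step 2: Project.
Since ||x|| > R, scale = R/||x|| = 2/4.830741 = 0.414015, proj(x) = scale * x
proj(x) = [0.080774, -1.998368]
Step 3: Dot product.
a^T * proj(x) = 0*0.080774 - 5*(-1.998368) = 9.9918


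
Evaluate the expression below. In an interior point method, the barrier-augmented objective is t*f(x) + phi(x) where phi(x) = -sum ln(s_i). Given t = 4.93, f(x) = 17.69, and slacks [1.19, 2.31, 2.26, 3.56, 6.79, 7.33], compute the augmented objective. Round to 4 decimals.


Step 1: Compute log-barrier.
ln values: [0.174, 0.8372, 0.8154, 1.2698, 1.9155, 1.992]
phi = -(0.174 + 0.8372 + 0.8154 + 1.2698 + 1.9155 + 1.992) = -7.0038
Step 2: Compute augmented objective.
t*f(x) = 4.93*17.69 = 87.2117
Total = 87.2117 - 7.0038 = 80.2079


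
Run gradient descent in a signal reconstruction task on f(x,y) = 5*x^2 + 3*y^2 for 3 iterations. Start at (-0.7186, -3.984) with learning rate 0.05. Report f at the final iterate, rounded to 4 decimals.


Gradient descent on f(x,y) = 5*x^2 + 3*y^2.
Starting point: (-0.7186, -3.984), alpha = 0.05
Step 1: grad_x = 2*5*-0.7186 = -7.186, grad_y = 2*3*-3.984 = -23.904
  x_1 = -0.7186 - 0.05*-7.186 = -0.3593
  y_1 = -3.984 - 0.05*-23.904 = -2.7888
Step 2: grad_x = 2*5*-0.3593 = -3.593, grad_y = 2*3*-2.7888 = -16.7328
  x_2 = -0.3593 - 0.05*-3.593 = -0.1797
  y_2 = -2.7888 - 0.05*-16.7328 = -1.9522
Step 3: grad_x = 2*5*-0.1797 = -1.7965, grad_y = 2*3*-1.9522 = -11.713
  x_3 = -0.1797 - 0.05*-1.7965 = -0.0898
  y_3 = -1.9522 - 0.05*-11.713 = -1.3665
f(-0.0898, -1.3665) = 5*(-0.0898)^2 + 3*(-1.3665)^2 = 5.6424


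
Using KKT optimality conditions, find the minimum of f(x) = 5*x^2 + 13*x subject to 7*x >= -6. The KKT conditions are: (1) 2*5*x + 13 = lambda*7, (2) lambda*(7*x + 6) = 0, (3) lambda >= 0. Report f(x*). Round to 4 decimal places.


Step 1: Try lambda = 0 (constraint inactive).
x_unc = -13/(2*5) = -1.3
Check: 7*-1.3 = -9.1 < -6 -- violated!
Step 2: Constraint must be active: 7*x = -6
x* = -6/7 = -0.8571 (rounded; the exact value -6/7 is used below)
lambda = (2*5*(-6/7) + 13)/7 = 0.6327
Step 3: Compute optimal value.
f(x*) = 5*(-6/7)^2 + 13*(-6/7) = -7.4694


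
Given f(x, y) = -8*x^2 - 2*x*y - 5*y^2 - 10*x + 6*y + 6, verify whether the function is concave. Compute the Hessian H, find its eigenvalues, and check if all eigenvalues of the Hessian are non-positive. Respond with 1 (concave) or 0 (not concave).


The Hessian of f(x,y) = -8*x^2 - 2*x*y - 5*y^2 - 10*x + 6*y + 6 is:
H = [[-16, -2], [-2, -10]]
Trace = -16 - 10 = -26
Determinant = -16*-10 - (-2)^2 = 156
Discriminant = (-26)^2 - 4*156 = 52.0
Eigenvalues: lambda_1 = -16.6056, lambda_2 = -9.3944
The function is concave.

1


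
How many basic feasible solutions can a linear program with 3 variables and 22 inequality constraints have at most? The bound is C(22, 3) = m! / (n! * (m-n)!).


Each vertex corresponds to some choice of n active constraints out of m, so the number of vertices is at most C(m, n) = m! / (n!(m-n)!).
m = 22, n = 3
Numerator: 22 * 21 * 20
Denominator: 3! = 6
C(22, 3) = 1540


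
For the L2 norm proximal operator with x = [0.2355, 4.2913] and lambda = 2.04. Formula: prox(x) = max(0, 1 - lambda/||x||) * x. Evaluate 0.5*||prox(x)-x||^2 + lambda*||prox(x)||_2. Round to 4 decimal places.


Step 1: Compute ||x||.
||x|| = 4.2978
Step 2: Compute scaling factor.
scale = max(0, 1 - 2.04/4.2978) = 0.5253
Step 3: prox(x) = [0.1237, 2.2544]
||prox(x)|| = 2.2578
Step 4: Proximal objective.
0.5*||prox-x||^2 = 2.0808
lambda*||prox|| = 4.6059
Total = 6.6866


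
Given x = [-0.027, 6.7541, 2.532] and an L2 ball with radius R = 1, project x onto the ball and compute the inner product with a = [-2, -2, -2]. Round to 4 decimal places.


Step 1: Compute ||x|| (intermediates to 6 decimals).
||x|| = sqrt((-0.027)^2 + 6.7541^2 + 2.532^2) = 7.213156
Step 2: Project.
Since ||x|| > R, scale = R/||x|| = 1/7.213156 = 0.138636, proj(x) = scale * x
proj(x) = [-0.003743, 0.936361, 0.351026]
Step 3: Dot product.
a^T * proj(x) = -2*(-0.003743) - 2*0.936361 - 2*0.351026 = -2.5673


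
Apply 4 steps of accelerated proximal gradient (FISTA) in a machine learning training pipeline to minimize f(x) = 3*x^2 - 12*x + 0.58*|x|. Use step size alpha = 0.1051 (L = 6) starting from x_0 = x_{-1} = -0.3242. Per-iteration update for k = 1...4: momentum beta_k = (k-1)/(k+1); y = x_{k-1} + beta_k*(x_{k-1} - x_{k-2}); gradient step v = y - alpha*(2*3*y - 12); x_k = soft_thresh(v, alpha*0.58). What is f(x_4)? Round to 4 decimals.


FISTA on f(x) = 3*x^2 - 12*x + 0.58*|x|
L = 6, alpha = 0.1051
Iteration 1: beta = 0.0, y = -0.3242 + 0.0*(-0.3242 + 0.3242) = -0.3242
  grad(y) = -13.9452, v = y - alpha*grad = 1.1414
  prox(v) = soft_thresh(1.1414, 0.061) = 1.0805
Iteration 2: beta = 0.3333, y = 1.0805 + 0.3333*(1.0805 + 0.3242) = 1.5487
  grad(y) = -2.7077, v = y - alpha*grad = 1.8333
  prox(v) = soft_thresh(1.8333, 0.061) = 1.7723
Iteration 3: beta = 0.5, y = 1.7723 + 0.5*(1.7723 - 1.0805) = 2.1183
  grad(y) = 0.7096, v = y - alpha*grad = 2.0437
  prox(v) = soft_thresh(2.0437, 0.061) = 1.9827
Iteration 4: beta = 0.6, y = 1.9827 + 0.6*(1.9827 - 1.7723) = 2.109
  grad(y) = 0.6538, v = y - alpha*grad = 2.0403
  prox(v) = soft_thresh(2.0403, 0.061) = 1.9793
f(x_4) = 3*1.9793^2 - 12*1.9793 + 0.58*|1.9793| = -10.8507


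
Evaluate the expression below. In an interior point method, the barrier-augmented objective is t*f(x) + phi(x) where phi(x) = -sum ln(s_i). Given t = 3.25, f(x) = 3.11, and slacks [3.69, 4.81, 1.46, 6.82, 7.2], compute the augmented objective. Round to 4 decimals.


Step 1: Compute log-barrier.
ln values: [1.3056, 1.5707, 0.3784, 1.9199, 1.9741]
phi = -(1.3056 + 1.5707 + 0.3784 + 1.9199 + 1.9741) = -7.1487
Step 2: Compute augmented objective.
t*f(x) = 3.25*3.11 = 10.1075
Total = 10.1075 - 7.1487 = 2.9588


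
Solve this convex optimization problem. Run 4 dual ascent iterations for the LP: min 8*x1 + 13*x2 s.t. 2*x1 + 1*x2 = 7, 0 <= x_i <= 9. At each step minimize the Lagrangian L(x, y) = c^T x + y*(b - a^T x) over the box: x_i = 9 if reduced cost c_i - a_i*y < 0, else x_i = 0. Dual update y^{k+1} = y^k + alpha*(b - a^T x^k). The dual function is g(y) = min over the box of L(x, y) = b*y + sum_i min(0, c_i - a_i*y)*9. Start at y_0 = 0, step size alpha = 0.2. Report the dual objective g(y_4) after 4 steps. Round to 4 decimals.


Dual ascent for LP: min 8*x1 + 13*x2, 2*x1 + 1*x2 = 7, 0 <= x_i <= 9
Step 1: y^k = 0.0, reduced costs: (8.0, 13.0)
  x^k = (0.0, 0.0), subgradient = b - a^T x = 7.0
  y^{k+1} = 0.0 + 0.2*7.0 = 1.4
Step 2: y^k = 1.4, reduced costs: (5.2, 11.6)
  x^k = (0.0, 0.0), subgradient = b - a^T x = 7.0
  y^{k+1} = 1.4 + 0.2*7.0 = 2.8
Step 3: y^k = 2.8, reduced costs: (2.4, 10.2)
  x^k = (0.0, 0.0), subgradient = b - a^T x = 7.0
  y^{k+1} = 2.8 + 0.2*7.0 = 4.2
Step 4: y^k = 4.2, reduced costs: (-0.4, 8.8)
  x^k = (9.0, 0.0), subgradient = b - a^T x = -11.0
  y^{k+1} = 4.2 + 0.2*-11.0 = 2.0
Dual objective at y_4 = 2.0: reduced costs (4.0, 11.0), box minimizer x = (0.0, 0.0)
g(y_4) = b*y + (c1 - a1*y)*x1 + (c2 - a2*y)*x2 = 7*2.0 + 4.0*0.0 + 11.0*0.0 = 14.0 + 0.0 + 0.0 = 14.0


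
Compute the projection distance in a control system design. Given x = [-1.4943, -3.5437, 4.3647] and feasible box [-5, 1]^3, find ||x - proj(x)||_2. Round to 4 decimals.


Project each component onto [-5, 1].
clip(-1.4943) = -1.4943, clip(-3.5437) = -3.5437, clip(4.3647) = 1.0
Projection = [-1.4943, -3.5437, 1.0]
Squared diffs: [0.0, 0.0, 11.3212]
Distance = sqrt(11.3212) = 3.3647


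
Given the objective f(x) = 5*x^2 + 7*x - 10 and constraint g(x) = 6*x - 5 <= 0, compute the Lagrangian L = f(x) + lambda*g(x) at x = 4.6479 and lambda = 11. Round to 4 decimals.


Step 1: Evaluate f(x).
f(4.6479) = 5*4.6479^2 + 7*4.6479 - 10 = 130.5502
Step 2: Evaluate g(x).
g(4.6479) = 6*4.6479 - 5 = 22.8874
Step 3: Compute Lagrangian.
L = 130.5502 + 11*22.8874 = 382.3116


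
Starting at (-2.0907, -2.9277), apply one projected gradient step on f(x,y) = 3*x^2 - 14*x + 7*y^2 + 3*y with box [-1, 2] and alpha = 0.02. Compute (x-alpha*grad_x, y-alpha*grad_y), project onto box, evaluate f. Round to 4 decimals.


Step 1: Compute gradient at (-2.0907, -2.9277).
grad_x = 2*3*-2.0907 - 14 = -26.5442
grad_y = 2*7*-2.9277 + 3 = -37.9878
Step 2: Gradient step.
x_raw = -2.0907 - 0.02*-26.5442 = -1.5598
y_raw = -2.9277 - 0.02*-37.9878 = -2.1679
Step 3: Project onto [-1, 2].
x_proj = clip(-1.5598) = -1.0
y_proj = clip(-2.1679) = -1.0
Step 4: Evaluate f.
f(-1.0, -1.0) = 21.0


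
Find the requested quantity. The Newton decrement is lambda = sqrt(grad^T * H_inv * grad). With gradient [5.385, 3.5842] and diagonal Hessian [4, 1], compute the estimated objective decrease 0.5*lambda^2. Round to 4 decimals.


Step 1: H is diagonal, so H^(-1) * g = [1.3463, 3.5842].
Step 2: g^T H^(-1) g = sum_i g_i^2 / H_ii
  = (5.385)^2/4 + (3.5842)^2/1
  = 7.2496 + 12.8465 = 20.096
Step 3: Objective decrease = 0.5 * g^T H^(-1) g = 10.048


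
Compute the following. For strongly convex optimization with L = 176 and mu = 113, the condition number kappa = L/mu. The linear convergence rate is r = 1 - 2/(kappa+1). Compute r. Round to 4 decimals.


Step 1: Compute the condition number.
kappa = L/mu = 176/113 = 1.5575
Step 2: Compute the convergence rate.
r = 1 - 2/(kappa + 1) = 1 - 2*mu/(L + mu) = (L - mu)/(L + mu) = 63/289 = 0.218


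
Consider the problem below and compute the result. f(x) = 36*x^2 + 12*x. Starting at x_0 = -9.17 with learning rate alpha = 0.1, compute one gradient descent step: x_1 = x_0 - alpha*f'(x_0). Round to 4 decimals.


We compute the gradient at x_0 and apply the update.
f'(x) = 72*x + 12
f'(-9.17) = 72*-9.17 + 12 = -648.24
x_1 = -9.17 - 0.1*-648.24 = 55.654


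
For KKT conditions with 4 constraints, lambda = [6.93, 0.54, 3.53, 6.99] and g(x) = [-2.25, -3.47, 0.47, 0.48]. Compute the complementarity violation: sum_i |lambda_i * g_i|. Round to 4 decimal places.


KKT complementary slackness check:
lambda_1 * g_1 = 6.93 * -2.25 = -15.5925
lambda_2 * g_2 = 0.54 * -3.47 = -1.8738
lambda_3 * g_3 = 3.53 * 0.47 = 1.6591
lambda_4 * g_4 = 6.99 * 0.48 = 3.3552
Total violation = 15.5925 + 1.8738 + 1.6591 + 3.3552 = 22.4806


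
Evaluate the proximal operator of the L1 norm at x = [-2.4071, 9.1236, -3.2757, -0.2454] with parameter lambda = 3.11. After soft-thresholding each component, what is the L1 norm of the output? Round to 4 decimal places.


Soft-thresholding with lambda = 3.11:
prox(-2.4071) = sign(-2.4071)*max(|-2.4071| - 3.11, 0) = 0.0
prox(9.1236) = sign(9.1236)*max(|9.1236| - 3.11, 0) = 6.0136
prox(-3.2757) = sign(-3.2757)*max(|-3.2757| - 3.11, 0) = -0.1657
prox(-0.2454) = sign(-0.2454)*max(|-0.2454| - 3.11, 0) = 0.0
prox(x) = [0.0, 6.0136, -0.1657, 0.0]
||prox(x)||_1 = 0.0 + 6.0136 + 0.1657 + 0.0 = 6.1793


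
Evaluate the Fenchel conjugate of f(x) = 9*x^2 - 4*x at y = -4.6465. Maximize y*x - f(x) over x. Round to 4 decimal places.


f*(y) = sup_x {y*x - a*x^2 - b*x} = sup_x {(y-b)*x - a*x^2}
FOC: (y - b) - 2a*x = 0 => x* = (y - b)/(2a)
x* = (-4.6465 + 4)/(2*9) = -0.0359
f*(-4.6465) = (y-b)^2/(4a) = (-4.6465 + 4)^2/(4*9)
= 0.418/36 = 0.0116


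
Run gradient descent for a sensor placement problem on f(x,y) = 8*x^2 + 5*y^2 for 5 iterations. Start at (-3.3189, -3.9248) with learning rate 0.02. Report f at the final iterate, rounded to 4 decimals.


Gradient descent on f(x,y) = 8*x^2 + 5*y^2.
Starting point: (-3.3189, -3.9248), alpha = 0.02
Step 1: grad_x = 2*8*-3.3189 = -53.1024, grad_y = 2*5*-3.9248 = -39.248
  x_1 = -3.3189 - 0.02*-53.1024 = -2.2569
  y_1 = -3.9248 - 0.02*-39.248 = -3.1398
Step 2: grad_x = 2*8*-2.2569 = -36.1096, grad_y = 2*5*-3.1398 = -31.3984
  x_2 = -2.2569 - 0.02*-36.1096 = -1.5347
  y_2 = -3.1398 - 0.02*-31.3984 = -2.5119
Step 3: grad_x = 2*8*-1.5347 = -24.5545, grad_y = 2*5*-2.5119 = -25.1187
  x_3 = -1.5347 - 0.02*-24.5545 = -1.0436
  y_3 = -2.5119 - 0.02*-25.1187 = -2.0095
Step 4: grad_x = 2*8*-1.0436 = -16.6971, grad_y = 2*5*-2.0095 = -20.095
  x_4 = -1.0436 - 0.02*-16.6971 = -0.7096
  y_4 = -2.0095 - 0.02*-20.095 = -1.6076
Step 5: grad_x = 2*8*-0.7096 = -11.354, grad_y = 2*5*-1.6076 = -16.076
  x_5 = -0.7096 - 0.02*-11.354 = -0.4825
  y_5 = -1.6076 - 0.02*-16.076 = -1.2861
f(-0.4825, -1.2861) = 8*(-0.4825)^2 + 5*(-1.2861)^2 = 10.1328


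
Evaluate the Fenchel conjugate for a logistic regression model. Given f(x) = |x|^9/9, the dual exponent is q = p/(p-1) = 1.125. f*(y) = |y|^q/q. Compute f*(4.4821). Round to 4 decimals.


The conjugate exponent q satisfies 1/p + 1/q = 1.
p = 9, so q = 9/(9 - 1) = 1.125
|y|^q = 4.4821^1.125 = 5.4065
f*(4.4821) = 5.4065 / 1.125 = 4.8058


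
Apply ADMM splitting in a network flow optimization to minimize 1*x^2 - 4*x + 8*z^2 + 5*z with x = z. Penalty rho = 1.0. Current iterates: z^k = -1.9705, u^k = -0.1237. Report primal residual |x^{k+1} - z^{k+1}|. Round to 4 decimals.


ADMM iteration with rho = 1.0, z^k = -1.9705, u^k = -0.1237
Step 1: x-update.
Minimize 1*x^2 - 4*x + (1.0/2)*(x + 1.9705 - 0.1237)^2
FOC: (2*1 + 1.0)*x = 4 + 1.0*(-1.9705 + 0.1237)
x^{k+1} = 0.7177
Step 2: z-update.
Minimize 8*z^2 + 5*z + (1.0/2)*(0.7177 - z - 0.1237)^2
FOC: (2*8 + 1.0)*z = -5 + 1.0*(0.7177 - 0.1237)
z^{k+1} = -0.2592
Step 3: u-update.
u^{k+1} = -0.1237 + 0.7177 + 0.2592 = 0.8532
Step 4: Primal residual = |0.7177 + 0.2592| = 0.9769


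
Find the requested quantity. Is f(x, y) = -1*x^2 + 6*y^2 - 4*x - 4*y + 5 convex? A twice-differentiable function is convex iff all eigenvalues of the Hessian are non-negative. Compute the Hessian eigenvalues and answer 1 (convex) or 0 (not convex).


The Hessian of f(x,y) = -1*x^2 + 6*y^2 - 4*x - 4*y + 5 is:
H = [[-2, 0], [0, 12]]
Trace = -2 + 12 = 10
Determinant = -2*12 - (0)^2 = -24
Discriminant = (10)^2 - 4*-24 = 196.0
Eigenvalues: lambda_1 = -2.0, lambda_2 = 12.0
The function is not convex.

0


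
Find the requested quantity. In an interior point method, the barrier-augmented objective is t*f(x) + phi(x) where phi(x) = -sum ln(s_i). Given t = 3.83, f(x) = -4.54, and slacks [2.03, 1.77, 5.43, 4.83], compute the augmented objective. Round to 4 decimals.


Step 1: Compute log-barrier.
ln values: [0.708, 0.571, 1.6919, 1.5748]
phi = -(0.708 + 0.571 + 1.6919 + 1.5748) = -4.5458
Step 2: Compute augmented objective.
t*f(x) = 3.83*-4.54 = -17.3882
Total = -17.3882 - 4.5458 = -21.934


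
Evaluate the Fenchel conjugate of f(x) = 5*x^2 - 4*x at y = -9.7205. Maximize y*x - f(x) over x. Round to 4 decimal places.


f*(y) = sup_x {y*x - a*x^2 - b*x} = sup_x {(y-b)*x - a*x^2}
FOC: (y - b) - 2a*x = 0 => x* = (y - b)/(2a)
x* = (-9.7205 + 4)/(2*5) = -0.5721
f*(-9.7205) = (y-b)^2/(4a) = (-9.7205 + 4)^2/(4*5)
= 32.7241/20 = 1.6362


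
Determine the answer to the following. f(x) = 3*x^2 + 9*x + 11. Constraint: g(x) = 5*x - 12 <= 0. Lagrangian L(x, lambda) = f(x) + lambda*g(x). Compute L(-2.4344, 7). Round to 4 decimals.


Step 1: Evaluate f(x).
f(-2.4344) = 3*(-2.4344)^2 + 9*(-2.4344) + 11 = 6.8693
Step 2: Evaluate g(x).
g(-2.4344) = 5*-2.4344 - 12 = -24.172
Step 3: Compute Lagrangian.
L = 6.8693 + 7*-24.172 = -162.3347


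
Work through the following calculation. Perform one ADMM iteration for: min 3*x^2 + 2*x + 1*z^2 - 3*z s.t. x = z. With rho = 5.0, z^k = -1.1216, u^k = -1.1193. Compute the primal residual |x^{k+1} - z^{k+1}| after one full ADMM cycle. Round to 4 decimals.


ADMM iteration with rho = 5.0, z^k = -1.1216, u^k = -1.1193
Step 1: x-update.
Minimize 3*x^2 + 2*x + (5.0/2)*(x + 1.1216 - 1.1193)^2
FOC: (2*3 + 5.0)*x = -2 + 5.0*(-1.1216 + 1.1193)
x^{k+1} = -0.1829
Step 2: z-update.
Minimize 1*z^2 - 3*z + (5.0/2)*(-0.1829 - z - 1.1193)^2
FOC: (2*1 + 5.0)*z = 3 + 5.0*(-0.1829 - 1.1193)
z^{k+1} = -0.5015
Step 3: u-update.
u^{k+1} = -1.1193 - 0.1829 + 0.5015 = -0.8006
Step 4: Primal residual = |-0.1829 + 0.5015| = 0.3187


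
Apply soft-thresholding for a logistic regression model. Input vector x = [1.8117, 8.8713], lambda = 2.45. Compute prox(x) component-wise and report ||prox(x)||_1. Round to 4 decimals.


Soft-thresholding with lambda = 2.45:
prox(1.8117) = sign(1.8117)*max(|1.8117| - 2.45, 0) = 0.0
prox(8.8713) = sign(8.8713)*max(|8.8713| - 2.45, 0) = 6.4213
prox(x) = [0.0, 6.4213]
||prox(x)||_1 = 0.0 + 6.4213 = 6.4213


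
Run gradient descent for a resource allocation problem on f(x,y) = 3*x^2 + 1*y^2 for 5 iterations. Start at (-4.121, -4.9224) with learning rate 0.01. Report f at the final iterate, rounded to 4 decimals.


Gradient descent on f(x,y) = 3*x^2 + 1*y^2.
Starting point: (-4.121, -4.9224), alpha = 0.01
Step 1: grad_x = 2*3*-4.121 = -24.726, grad_y = 2*1*-4.9224 = -9.8448
  x_1 = -4.121 - 0.01*-24.726 = -3.8737
  y_1 = -4.9224 - 0.01*-9.8448 = -4.824
Step 2: grad_x = 2*3*-3.8737 = -23.2424, grad_y = 2*1*-4.824 = -9.6479
  x_2 = -3.8737 - 0.01*-23.2424 = -3.6413
  y_2 = -4.824 - 0.01*-9.6479 = -4.7275
Step 3: grad_x = 2*3*-3.6413 = -21.8479, grad_y = 2*1*-4.7275 = -9.4549
  x_3 = -3.6413 - 0.01*-21.8479 = -3.4228
  y_3 = -4.7275 - 0.01*-9.4549 = -4.6329
Step 4: grad_x = 2*3*-3.4228 = -20.537, grad_y = 2*1*-4.6329 = -9.2658
  x_4 = -3.4228 - 0.01*-20.537 = -3.2175
  y_4 = -4.6329 - 0.01*-9.2658 = -4.5403
Step 5: grad_x = 2*3*-3.2175 = -19.3048, grad_y = 2*1*-4.5403 = -9.0805
  x_5 = -3.2175 - 0.01*-19.3048 = -3.0244
  y_5 = -4.5403 - 0.01*-9.0805 = -4.4495
f(-3.0244, -4.4495) = 3*(-3.0244)^2 + 1*(-4.4495)^2 = 47.239


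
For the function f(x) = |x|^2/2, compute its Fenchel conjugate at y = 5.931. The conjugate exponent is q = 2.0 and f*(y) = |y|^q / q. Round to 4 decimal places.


The conjugate exponent q satisfies 1/p + 1/q = 1.
p = 2, so q = 2/(2 - 1) = 2.0
|y|^q = 5.931^2.0 = 35.1768
f*(5.931) = 35.1768 / 2.0 = 17.5884


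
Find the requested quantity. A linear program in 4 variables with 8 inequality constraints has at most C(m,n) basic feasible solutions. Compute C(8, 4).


Each vertex corresponds to some choice of n active constraints out of m, so the number of vertices is at most C(m, n) = m! / (n!(m-n)!).
m = 8, n = 4
Numerator: 8 * 7 * 6 * 5
Denominator: 4! = 24
C(8, 4) = 70


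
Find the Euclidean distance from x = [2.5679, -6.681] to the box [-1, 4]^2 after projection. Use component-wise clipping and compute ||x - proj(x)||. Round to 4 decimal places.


Project each component onto [-1, 4].
clip(2.5679) = 2.5679, clip(-6.681) = -1.0
Projection = [2.5679, -1.0]
Squared diffs: [0.0, 32.2738]
Distance = sqrt(32.2738) = 5.681


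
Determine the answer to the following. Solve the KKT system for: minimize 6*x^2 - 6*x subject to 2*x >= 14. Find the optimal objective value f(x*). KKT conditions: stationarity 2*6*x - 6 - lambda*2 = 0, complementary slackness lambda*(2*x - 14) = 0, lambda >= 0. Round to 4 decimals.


Step 1: Try lambda = 0 (constraint inactive).
x_unc = 6/(2*6) = 0.5
Check: 2*0.5 = 1.0 < 14 -- violated!
Step 2: Constraint must be active: 2*x = 14
x* = 14/2 = 7.0
lambda = (2*6*7.0 - 6)/2 = 39.0
Step 3: Compute optimal value.
f(x*) = 6*7.0^2 - 6*7.0 = 252.0


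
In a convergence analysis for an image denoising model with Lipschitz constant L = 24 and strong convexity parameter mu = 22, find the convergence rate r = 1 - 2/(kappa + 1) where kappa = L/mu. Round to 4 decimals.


Step 1: Compute the condition number.
kappa = L/mu = 24/22 = 1.0909
Step 2: Compute the convergence rate.
r = 1 - 2/(kappa + 1) = 1 - 2*mu/(L + mu) = (L - mu)/(L + mu) = 2/46 = 0.0435


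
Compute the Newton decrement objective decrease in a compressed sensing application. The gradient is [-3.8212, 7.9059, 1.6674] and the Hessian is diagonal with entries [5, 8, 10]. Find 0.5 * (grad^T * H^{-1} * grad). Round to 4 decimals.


Step 1: H is diagonal, so H^(-1) * g = [-0.7642, 0.9882, 0.1667].
Step 2: g^T H^(-1) g = sum_i g_i^2 / H_ii
  = (-3.8212)^2/5 + (7.9059)^2/8 + (1.6674)^2/10
  = 2.9203 + 7.8129 + 0.278 = 11.0112
Step 3: Objective decrease = 0.5 * g^T H^(-1) g = 5.5056


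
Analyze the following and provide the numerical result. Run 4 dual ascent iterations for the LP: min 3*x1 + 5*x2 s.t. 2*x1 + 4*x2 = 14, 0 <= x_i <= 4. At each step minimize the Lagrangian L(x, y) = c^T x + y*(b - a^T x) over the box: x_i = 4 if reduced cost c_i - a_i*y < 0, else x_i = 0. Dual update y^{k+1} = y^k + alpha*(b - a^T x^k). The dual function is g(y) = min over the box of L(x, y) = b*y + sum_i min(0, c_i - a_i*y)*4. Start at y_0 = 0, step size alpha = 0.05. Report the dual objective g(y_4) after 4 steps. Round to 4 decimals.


Dual ascent for LP: min 3*x1 + 5*x2, 2*x1 + 4*x2 = 14, 0 <= x_i <= 4
Step 1: y^k = 0.0, reduced costs: (3.0, 5.0)
  x^k = (0.0, 0.0), subgradient = b - a^T x = 14.0
  y^{k+1} = 0.0 + 0.05*14.0 = 0.7
Step 2: y^k = 0.7, reduced costs: (1.6, 2.2)
  x^k = (0.0, 0.0), subgradient = b - a^T x = 14.0
  y^{k+1} = 0.7 + 0.05*14.0 = 1.4
Step 3: y^k = 1.4, reduced costs: (0.2, -0.6)
  x^k = (0.0, 4.0), subgradient = b - a^T x = -2.0
  y^{k+1} = 1.4 + 0.05*-2.0 = 1.3
Step 4: y^k = 1.3, reduced costs: (0.4, -0.2)
  x^k = (0.0, 4.0), subgradient = b - a^T x = -2.0
  y^{k+1} = 1.3 + 0.05*-2.0 = 1.2
Dual objective at y_4 = 1.2: reduced costs (0.6, 0.2), box minimizer x = (0.0, 0.0)
g(y_4) = b*y + (c1 - a1*y)*x1 + (c2 - a2*y)*x2 = 14*1.2 + 0.6*0.0 + 0.2*0.0 = 16.8 + 0.0 + 0.0 = 16.8


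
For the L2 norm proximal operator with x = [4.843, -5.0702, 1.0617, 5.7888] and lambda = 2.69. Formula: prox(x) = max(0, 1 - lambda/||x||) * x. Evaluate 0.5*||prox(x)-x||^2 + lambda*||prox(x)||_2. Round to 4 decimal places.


Step 1: Compute ||x||.
||x|| = 9.1542
Step 2: Compute scaling factor.
scale = max(0, 1 - 2.69/9.1542) = 0.7061
Step 3: prox(x) = [3.4199, -3.5803, 0.7497, 4.0877]
||prox(x)|| = 6.4642
Step 4: Proximal objective.
0.5*||prox-x||^2 = 3.6181
lambda*||prox|| = 17.3887
Total = 21.0067


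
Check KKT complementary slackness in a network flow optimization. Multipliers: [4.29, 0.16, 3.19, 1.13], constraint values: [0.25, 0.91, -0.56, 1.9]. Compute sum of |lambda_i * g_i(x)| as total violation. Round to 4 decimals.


KKT complementary slackness check:
lambda_1 * g_1 = 4.29 * 0.25 = 1.0725
lambda_2 * g_2 = 0.16 * 0.91 = 0.1456
lambda_3 * g_3 = 3.19 * -0.56 = -1.7864
lambda_4 * g_4 = 1.13 * 1.9 = 2.147
Total violation = 1.0725 + 0.1456 + 1.7864 + 2.147 = 5.1515


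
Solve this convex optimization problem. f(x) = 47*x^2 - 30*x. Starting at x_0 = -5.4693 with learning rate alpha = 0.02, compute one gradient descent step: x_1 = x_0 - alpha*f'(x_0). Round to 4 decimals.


We compute the gradient at x_0 and apply the update.
f'(x) = 94*x - 30
f'(-5.4693) = 94*-5.4693 - 30 = -544.1142
x_1 = -5.4693 - 0.02*-544.1142 = 5.413


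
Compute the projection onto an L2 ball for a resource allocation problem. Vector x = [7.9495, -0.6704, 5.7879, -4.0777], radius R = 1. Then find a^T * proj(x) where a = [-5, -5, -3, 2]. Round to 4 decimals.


Step 1: Compute ||x|| (intermediates to 6 decimals).
||x|| = sqrt(7.9495^2 + (-0.6704)^2 + 5.7879^2 + (-4.0777)^2) = 10.666368
Step 2: Project.
Since ||x|| > R, scale = R/||x|| = 1/10.666368 = 0.093753, proj(x) = scale * x
proj(x) = [0.745289, -0.062852, 0.542633, -0.382297]
Step 3: Dot product.
a^T * proj(x) = -5*0.745289 - 5*(-0.062852) - 3*0.542633 + 2*(-0.382297) = -5.8047


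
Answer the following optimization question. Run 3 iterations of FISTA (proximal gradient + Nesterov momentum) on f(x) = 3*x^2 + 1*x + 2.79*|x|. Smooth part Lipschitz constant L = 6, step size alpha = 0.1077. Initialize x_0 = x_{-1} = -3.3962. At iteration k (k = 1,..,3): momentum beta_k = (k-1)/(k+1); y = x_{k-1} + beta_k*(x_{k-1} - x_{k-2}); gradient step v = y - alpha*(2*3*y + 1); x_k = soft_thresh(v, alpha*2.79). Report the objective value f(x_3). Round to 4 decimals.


FISTA on f(x) = 3*x^2 + 1*x + 2.79*|x|
L = 6, alpha = 0.1077
Iteration 1: beta = 0.0, y = -3.3962 + 0.0*(-3.3962 + 3.3962) = -3.3962
  grad(y) = -19.3772, v = y - alpha*grad = -1.3093
  prox(v) = soft_thresh(-1.3093, 0.3005) = -1.0088
Iteration 2: beta = 0.3333, y = -1.0088 + 0.3333*(-1.0088 + 3.3962) = -0.213
  grad(y) = -0.2779, v = y - alpha*grad = -0.1831
  prox(v) = soft_thresh(-0.1831, 0.3005) = 0.0
Iteration 3: beta = 0.5, y = 0.0 + 0.5*(0.0 + 1.0088) = 0.5044
  grad(y) = 4.0264, v = y - alpha*grad = 0.0708
  prox(v) = soft_thresh(0.0708, 0.3005) = 0.0
f(x_3) = 3*0.0^2 + 1*0.0 + 2.79*|0.0| = 0.0


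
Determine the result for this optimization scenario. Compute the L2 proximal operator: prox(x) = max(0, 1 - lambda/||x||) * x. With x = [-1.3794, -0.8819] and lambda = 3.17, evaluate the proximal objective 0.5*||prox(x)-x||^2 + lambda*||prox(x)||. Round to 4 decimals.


Step 1: Compute ||x||.
||x|| = 1.6372
Step 2: Compute scaling factor.
scale = max(0, 1 - 3.17/1.6372) = 0.0
Step 3: prox(x) = [-0.0, -0.0]
||prox(x)|| = 0.0
Step 4: Proximal objective.
0.5*||prox-x||^2 = 1.3402
lambda*||prox|| = 0.0
Total = 1.3402


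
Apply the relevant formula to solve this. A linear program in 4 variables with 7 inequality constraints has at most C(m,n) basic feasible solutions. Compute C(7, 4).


Each vertex corresponds to some choice of n active constraints out of m, so the number of vertices is at most C(m, n) = m! / (n!(m-n)!).
m = 7, n = 4
Numerator: 7 * 6 * 5 * 4
Denominator: 4! = 24
C(7, 4) = 35


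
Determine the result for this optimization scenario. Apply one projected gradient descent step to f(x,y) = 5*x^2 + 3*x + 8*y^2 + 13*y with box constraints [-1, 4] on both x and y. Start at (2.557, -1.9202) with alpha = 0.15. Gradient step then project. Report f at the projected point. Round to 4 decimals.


Step 1: Compute gradient at (2.557, -1.9202).
grad_x = 2*5*2.557 + 3 = 28.57
grad_y = 2*8*-1.9202 + 13 = -17.7232
Step 2: Gradient step.
x_raw = 2.557 - 0.15*28.57 = -1.7285
y_raw = -1.9202 - 0.15*-17.7232 = 0.7383
Step 3: Project onto [-1, 4].
x_proj = clip(-1.7285) = -1.0
y_proj = clip(0.7383) = 0.7383
Step 4: Evaluate f.
f(-1.0, 0.7383) = 15.9581


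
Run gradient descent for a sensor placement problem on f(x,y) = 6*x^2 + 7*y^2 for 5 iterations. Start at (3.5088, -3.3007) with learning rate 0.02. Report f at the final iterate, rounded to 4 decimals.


Gradient descent on f(x,y) = 6*x^2 + 7*y^2.
Starting point: (3.5088, -3.3007), alpha = 0.02
Step 1: grad_x = 2*6*3.5088 = 42.1056, grad_y = 2*7*-3.3007 = -46.2098
  x_1 = 3.5088 - 0.02*42.1056 = 2.6667
  y_1 = -3.3007 - 0.02*-46.2098 = -2.3765
Step 2: grad_x = 2*6*2.6667 = 32.0003, grad_y = 2*7*-2.3765 = -33.2711
  x_2 = 2.6667 - 0.02*32.0003 = 2.0267
  y_2 = -2.3765 - 0.02*-33.2711 = -1.7111
Step 3: grad_x = 2*6*2.0267 = 24.3202, grad_y = 2*7*-1.7111 = -23.9552
  x_3 = 2.0267 - 0.02*24.3202 = 1.5403
  y_3 = -1.7111 - 0.02*-23.9552 = -1.232
Step 4: grad_x = 2*6*1.5403 = 18.4833, grad_y = 2*7*-1.232 = -17.2477
  x_4 = 1.5403 - 0.02*18.4833 = 1.1706
  y_4 = -1.232 - 0.02*-17.2477 = -0.887
Step 5: grad_x = 2*6*1.1706 = 14.0473, grad_y = 2*7*-0.887 = -12.4184
  x_5 = 1.1706 - 0.02*14.0473 = 0.8897
  y_5 = -0.887 - 0.02*-12.4184 = -0.6387
f(0.8897, -0.6387) = 6*0.8897^2 + 7*(-0.6387)^2 = 7.6042


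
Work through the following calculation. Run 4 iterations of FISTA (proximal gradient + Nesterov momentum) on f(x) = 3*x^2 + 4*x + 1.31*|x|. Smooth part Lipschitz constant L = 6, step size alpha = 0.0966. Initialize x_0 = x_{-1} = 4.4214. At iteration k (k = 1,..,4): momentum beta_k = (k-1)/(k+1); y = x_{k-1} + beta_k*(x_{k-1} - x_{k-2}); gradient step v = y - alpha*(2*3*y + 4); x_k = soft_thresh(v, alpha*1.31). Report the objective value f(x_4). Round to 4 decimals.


FISTA on f(x) = 3*x^2 + 4*x + 1.31*|x|
L = 6, alpha = 0.0966
Iteration 1: beta = 0.0, y = 4.4214 + 0.0*(4.4214 - 4.4214) = 4.4214
  grad(y) = 30.5284, v = y - alpha*grad = 1.4724
  prox(v) = soft_thresh(1.4724, 0.1265) = 1.3458
Iteration 2: beta = 0.3333, y = 1.3458 + 0.3333*(1.3458 - 4.4214) = 0.3206
  grad(y) = 5.9237, v = y - alpha*grad = -0.2516
  prox(v) = soft_thresh(-0.2516, 0.1265) = -0.1251
Iteration 3: beta = 0.5, y = -0.1251 + 0.5*(-0.1251 - 1.3458) = -0.8605
  grad(y) = -1.163, v = y - alpha*grad = -0.7482
  prox(v) = soft_thresh(-0.7482, 0.1265) = -0.6216
Iteration 4: beta = 0.6, y = -0.6216 + 0.6*(-0.6216 + 0.1251) = -0.9195
  grad(y) = -1.5172, v = y - alpha*grad = -0.773
  prox(v) = soft_thresh(-0.773, 0.1265) = -0.6464
f(x_4) = 3*(-0.6464)^2 + 4*(-0.6464) + 1.31*|-0.6464| = -0.4853


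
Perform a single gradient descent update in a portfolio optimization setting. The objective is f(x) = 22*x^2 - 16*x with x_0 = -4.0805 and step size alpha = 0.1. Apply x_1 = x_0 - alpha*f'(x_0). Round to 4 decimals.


We compute the gradient at x_0 and apply the update.
f'(x) = 44*x - 16
f'(-4.0805) = 44*-4.0805 - 16 = -195.542
x_1 = -4.0805 - 0.1*-195.542 = 15.4737


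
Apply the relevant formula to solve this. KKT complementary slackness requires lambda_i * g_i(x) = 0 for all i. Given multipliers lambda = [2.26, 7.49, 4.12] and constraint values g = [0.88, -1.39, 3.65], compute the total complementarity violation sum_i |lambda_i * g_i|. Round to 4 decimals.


KKT complementary slackness check:
lambda_1 * g_1 = 2.26 * 0.88 = 1.9888
lambda_2 * g_2 = 7.49 * -1.39 = -10.4111
lambda_3 * g_3 = 4.12 * 3.65 = 15.038
Total violation = 1.9888 + 10.4111 + 15.038 = 27.4379


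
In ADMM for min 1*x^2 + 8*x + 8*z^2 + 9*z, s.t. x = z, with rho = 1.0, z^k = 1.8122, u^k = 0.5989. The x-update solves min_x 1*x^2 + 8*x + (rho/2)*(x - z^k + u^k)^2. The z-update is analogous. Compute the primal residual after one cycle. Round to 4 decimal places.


ADMM iteration with rho = 1.0, z^k = 1.8122, u^k = 0.5989
Step 1: x-update.
Minimize 1*x^2 + 8*x + (1.0/2)*(x - 1.8122 + 0.5989)^2
FOC: (2*1 + 1.0)*x = -8 + 1.0*(1.8122 - 0.5989)
x^{k+1} = -2.2622
Step 2: z-update.
Minimize 8*z^2 + 9*z + (1.0/2)*(-2.2622 - z + 0.5989)^2
FOC: (2*8 + 1.0)*z = -9 + 1.0*(-2.2622 + 0.5989)
z^{k+1} = -0.6273
Step 3: u-update.
u^{k+1} = 0.5989 - 2.2622 + 0.6273 = -1.0361
Step 4: Primal residual = |-2.2622 + 0.6273| = 1.635


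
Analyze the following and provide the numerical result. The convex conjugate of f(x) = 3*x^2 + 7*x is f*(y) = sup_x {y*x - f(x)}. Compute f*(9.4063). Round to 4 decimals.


f*(y) = sup_x {y*x - a*x^2 - b*x} = sup_x {(y-b)*x - a*x^2}
FOC: (y - b) - 2a*x = 0 => x* = (y - b)/(2a)
x* = (9.4063 - 7)/(2*3) = 0.4011
f*(9.4063) = (y-b)^2/(4a) = (9.4063 - 7)^2/(4*3)
= 5.7903/12 = 0.4825


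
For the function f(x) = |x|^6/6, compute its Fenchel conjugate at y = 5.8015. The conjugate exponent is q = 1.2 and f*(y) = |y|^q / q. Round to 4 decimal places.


The conjugate exponent q satisfies 1/p + 1/q = 1.
p = 6, so q = 6/(6 - 1) = 1.2
|y|^q = 5.8015^1.2 = 8.2461
f*(5.8015) = 8.2461 / 1.2 = 6.8717


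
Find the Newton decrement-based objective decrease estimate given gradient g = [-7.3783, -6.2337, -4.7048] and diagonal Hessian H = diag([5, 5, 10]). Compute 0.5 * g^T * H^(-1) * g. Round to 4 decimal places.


Step 1: H is diagonal, so H^(-1) * g = [-1.4757, -1.2467, -0.4705].
Step 2: g^T H^(-1) g = sum_i g_i^2 / H_ii
  = (-7.3783)^2/5 + (-6.2337)^2/5 + (-4.7048)^2/10
  = 10.8879 + 7.7718 + 2.2135 = 20.8732
Step 3: Objective decrease = 0.5 * g^T H^(-1) g = 10.4366


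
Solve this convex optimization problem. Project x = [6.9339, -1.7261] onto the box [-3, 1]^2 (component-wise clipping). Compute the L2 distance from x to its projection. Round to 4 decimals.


Project each component onto [-3, 1].
clip(6.9339) = 1.0, clip(-1.7261) = -1.7261
Projection = [1.0, -1.7261]
Squared diffs: [35.2112, 0.0]
Distance = sqrt(35.2112) = 5.9339


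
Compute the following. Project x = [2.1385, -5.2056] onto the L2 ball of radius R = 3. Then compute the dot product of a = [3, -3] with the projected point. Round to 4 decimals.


Step 1: Compute ||x|| (intermediates to 6 decimals).
||x|| = sqrt(2.1385^2 + (-5.2056)^2) = 5.62774
Step 2: Project.
Since ||x|| > R, scale = R/||x|| = 3/5.62774 = 0.533074, proj(x) = scale * x
proj(x) = [1.139979, -2.77497]
Step 3: Dot product.
a^T * proj(x) = 3*1.139979 - 3*(-2.77497) = 11.7448


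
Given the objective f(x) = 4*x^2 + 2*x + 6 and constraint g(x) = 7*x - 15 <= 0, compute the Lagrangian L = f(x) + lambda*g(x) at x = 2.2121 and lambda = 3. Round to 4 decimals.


Step 1: Evaluate f(x).
f(2.2121) = 4*2.2121^2 + 2*2.2121 + 6 = 29.9977
Step 2: Evaluate g(x).
g(2.2121) = 7*2.2121 - 15 = 0.4847
Step 3: Compute Lagrangian.
L = 29.9977 + 3*0.4847 = 31.4518


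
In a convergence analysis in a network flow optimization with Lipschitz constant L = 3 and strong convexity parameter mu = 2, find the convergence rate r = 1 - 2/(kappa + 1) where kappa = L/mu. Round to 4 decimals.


Step 1: Compute the condition number.
kappa = L/mu = 3/2 = 1.5
Step 2: Compute the convergence rate.
r = 1 - 2/(kappa + 1) = 1 - 2*mu/(L + mu) = (L - mu)/(L + mu) = 1/5 = 0.2


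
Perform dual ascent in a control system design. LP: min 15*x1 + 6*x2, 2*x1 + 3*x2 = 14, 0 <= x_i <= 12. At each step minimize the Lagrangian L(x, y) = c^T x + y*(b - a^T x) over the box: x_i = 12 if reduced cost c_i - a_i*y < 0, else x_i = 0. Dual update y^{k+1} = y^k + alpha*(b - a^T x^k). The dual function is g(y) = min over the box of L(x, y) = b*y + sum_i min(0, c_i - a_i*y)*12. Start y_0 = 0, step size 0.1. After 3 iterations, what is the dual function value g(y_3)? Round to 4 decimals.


Dual ascent for LP: min 15*x1 + 6*x2, 2*x1 + 3*x2 = 14, 0 <= x_i <= 12
Step 1: y^k = 0.0, reduced costs: (15.0, 6.0)
  x^k = (0.0, 0.0), subgradient = b - a^T x = 14.0
  y^{k+1} = 0.0 + 0.1*14.0 = 1.4
Step 2: y^k = 1.4, reduced costs: (12.2, 1.8)
  x^k = (0.0, 0.0), subgradient = b - a^T x = 14.0
  y^{k+1} = 1.4 + 0.1*14.0 = 2.8
Step 3: y^k = 2.8, reduced costs: (9.4, -2.4)
  x^k = (0.0, 12.0), subgradient = b - a^T x = -22.0
  y^{k+1} = 2.8 + 0.1*-22.0 = 0.6
Dual objective at y_3 = 0.6: reduced costs (13.8, 4.2), box minimizer x = (0.0, 0.0)
g(y_3) = b*y + (c1 - a1*y)*x1 + (c2 - a2*y)*x2 = 14*0.6 + 13.8*0.0 + 4.2*0.0 = 8.4 + 0.0 + 0.0 = 8.4


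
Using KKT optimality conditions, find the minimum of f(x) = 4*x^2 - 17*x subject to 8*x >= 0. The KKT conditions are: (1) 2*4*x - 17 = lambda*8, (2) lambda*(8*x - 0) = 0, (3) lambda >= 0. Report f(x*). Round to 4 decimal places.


Step 1: Try lambda = 0 (constraint inactive).
Stationarity: 2*4*x - 17 = 0
x* = 17/(2*4) = 2.125
Check constraint: 8*2.125 = 17.0 >= 0 -- satisfied.
Step 2: Compute optimal value.
f(x*) = 4*2.125^2 - 17*2.125 = -18.0625


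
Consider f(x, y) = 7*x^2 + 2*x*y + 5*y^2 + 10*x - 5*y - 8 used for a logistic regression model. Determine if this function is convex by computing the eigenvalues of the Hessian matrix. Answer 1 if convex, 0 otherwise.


The Hessian of f(x,y) = 7*x^2 + 2*x*y + 5*y^2 + 10*x - 5*y - 8 is:
H = [[14, 2], [2, 10]]
Trace = 14 + 10 = 24
Determinant = 14*10 - (2)^2 = 136
Discriminant = (24)^2 - 4*136 = 32.0
Eigenvalues: lambda_1 = 9.1716, lambda_2 = 14.8284
The function is convex.

1


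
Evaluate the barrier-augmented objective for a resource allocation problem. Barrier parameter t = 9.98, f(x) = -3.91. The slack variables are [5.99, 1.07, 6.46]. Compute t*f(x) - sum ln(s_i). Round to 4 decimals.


Step 1: Compute log-barrier.
ln values: [1.7901, 0.0677, 1.8656]
phi = -(1.7901 + 0.0677 + 1.8656) = -3.7234
Step 2: Compute augmented objective.
t*f(x) = 9.98*-3.91 = -39.0218
Total = -39.0218 - 3.7234 = -42.7452


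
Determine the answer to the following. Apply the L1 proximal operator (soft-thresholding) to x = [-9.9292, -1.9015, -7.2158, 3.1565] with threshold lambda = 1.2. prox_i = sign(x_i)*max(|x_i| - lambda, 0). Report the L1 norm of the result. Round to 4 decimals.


Soft-thresholding with lambda = 1.2:
prox(-9.9292) = sign(-9.9292)*max(|-9.9292| - 1.2, 0) = -8.7292
prox(-1.9015) = sign(-1.9015)*max(|-1.9015| - 1.2, 0) = -0.7015
prox(-7.2158) = sign(-7.2158)*max(|-7.2158| - 1.2, 0) = -6.0158
prox(3.1565) = sign(3.1565)*max(|3.1565| - 1.2, 0) = 1.9565
prox(x) = [-8.7292, -0.7015, -6.0158, 1.9565]
||prox(x)||_1 = 8.7292 + 0.7015 + 6.0158 + 1.9565 = 17.403
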